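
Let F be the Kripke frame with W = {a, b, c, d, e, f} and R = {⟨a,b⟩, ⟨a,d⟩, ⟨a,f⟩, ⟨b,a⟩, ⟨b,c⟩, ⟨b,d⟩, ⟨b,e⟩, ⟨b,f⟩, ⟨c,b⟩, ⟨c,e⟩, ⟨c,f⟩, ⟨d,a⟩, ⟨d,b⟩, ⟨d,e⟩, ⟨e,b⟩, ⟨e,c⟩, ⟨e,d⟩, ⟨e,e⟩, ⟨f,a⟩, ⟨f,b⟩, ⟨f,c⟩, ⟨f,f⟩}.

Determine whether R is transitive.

No

Transitive: no — a R b and b R c, but not a R c.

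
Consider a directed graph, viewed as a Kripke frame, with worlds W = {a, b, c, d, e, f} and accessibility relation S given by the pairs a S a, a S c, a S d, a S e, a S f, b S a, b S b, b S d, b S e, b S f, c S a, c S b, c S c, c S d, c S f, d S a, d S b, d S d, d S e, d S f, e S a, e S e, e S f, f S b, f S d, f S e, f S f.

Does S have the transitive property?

Transitive: no — a S c and c S b, but not a S b.

No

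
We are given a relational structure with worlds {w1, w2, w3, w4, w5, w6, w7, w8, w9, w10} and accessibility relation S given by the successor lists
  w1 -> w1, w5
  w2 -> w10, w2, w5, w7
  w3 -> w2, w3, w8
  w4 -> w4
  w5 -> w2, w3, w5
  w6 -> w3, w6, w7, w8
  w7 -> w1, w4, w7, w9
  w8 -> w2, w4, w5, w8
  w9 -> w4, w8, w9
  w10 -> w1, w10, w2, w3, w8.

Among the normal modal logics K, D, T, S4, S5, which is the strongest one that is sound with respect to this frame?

Serial (axiom D): yes — every world has a successor (e.g. w1 S w1).
Reflexive (axiom T): yes — every world is S-related to itself.
Transitive (axiom 4): no — w1 S w5 and w5 S w2, but not w1 S w2.
Euclidean (axiom 5): no — w10 S w1 and w10 S w2, but not w1 S w2.
So F validates K, D, T; S4 would additionally require S to be transitive. The strongest is T.

T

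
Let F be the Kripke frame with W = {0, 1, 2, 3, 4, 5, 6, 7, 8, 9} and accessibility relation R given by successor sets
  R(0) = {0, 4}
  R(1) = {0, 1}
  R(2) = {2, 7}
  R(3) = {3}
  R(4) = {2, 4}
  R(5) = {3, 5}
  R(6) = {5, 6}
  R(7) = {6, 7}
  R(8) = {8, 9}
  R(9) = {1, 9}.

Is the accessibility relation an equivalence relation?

No

Reflexive: yes — every world is R-related to itself.
Symmetric: no — 0 R 4 but not 4 R 0.
Transitive: no — 0 R 4 and 4 R 2, but not 0 R 2.
So R is not an equivalence relation.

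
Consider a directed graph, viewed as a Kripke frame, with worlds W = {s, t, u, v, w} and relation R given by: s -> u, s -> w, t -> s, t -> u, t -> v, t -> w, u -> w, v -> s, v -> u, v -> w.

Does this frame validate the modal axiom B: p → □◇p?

No

By correspondence theory, B is valid on a frame iff R is symmetric.
Symmetric: no — s R u but not u R s.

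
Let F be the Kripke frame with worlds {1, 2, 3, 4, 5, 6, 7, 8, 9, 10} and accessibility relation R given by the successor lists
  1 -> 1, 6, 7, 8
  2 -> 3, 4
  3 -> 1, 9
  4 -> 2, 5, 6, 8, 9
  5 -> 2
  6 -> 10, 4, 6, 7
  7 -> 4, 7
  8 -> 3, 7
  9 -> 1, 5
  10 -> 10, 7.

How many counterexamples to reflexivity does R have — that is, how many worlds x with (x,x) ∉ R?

Enumerating: 2, 3, 4, 5, 8, 9.

6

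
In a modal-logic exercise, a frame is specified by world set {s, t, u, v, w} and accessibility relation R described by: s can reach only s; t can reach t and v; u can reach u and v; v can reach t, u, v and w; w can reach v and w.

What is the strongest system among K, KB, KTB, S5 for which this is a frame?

KTB

Symmetric (axiom B): yes — every pair in R has its reverse in R.
Reflexive (axiom T): yes — every world is R-related to itself.
Euclidean (axiom 5): no — v R t and v R u, but not t R u.
So F validates K, KB, KTB; S5 would additionally require R to be Euclidean. The strongest is KTB.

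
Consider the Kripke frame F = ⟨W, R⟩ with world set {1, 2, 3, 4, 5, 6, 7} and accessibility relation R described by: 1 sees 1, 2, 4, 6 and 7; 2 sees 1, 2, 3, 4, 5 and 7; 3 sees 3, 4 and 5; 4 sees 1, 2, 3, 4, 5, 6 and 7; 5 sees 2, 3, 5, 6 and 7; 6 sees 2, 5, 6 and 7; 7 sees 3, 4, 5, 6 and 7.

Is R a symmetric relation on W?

Symmetric: no — 1 R 6 but not 6 R 1.

No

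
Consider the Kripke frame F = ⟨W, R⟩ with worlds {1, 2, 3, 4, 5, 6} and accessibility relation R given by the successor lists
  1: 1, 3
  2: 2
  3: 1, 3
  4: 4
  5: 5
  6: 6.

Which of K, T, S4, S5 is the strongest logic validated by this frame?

S5

Reflexive (axiom T): yes — every world is R-related to itself.
Transitive (axiom 4): yes — every two-step R-path is closed by a direct edge.
Euclidean (axiom 5): yes — any two successors of a common world are R-related.
So F validates K, T, S4, S5. The strongest is S5.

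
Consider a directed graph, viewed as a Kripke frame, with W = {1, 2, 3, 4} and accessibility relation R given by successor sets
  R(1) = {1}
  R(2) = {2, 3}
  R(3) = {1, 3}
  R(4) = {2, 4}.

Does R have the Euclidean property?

Euclidean: no — 2 R 3 and 2 R 2, but not 3 R 2.

No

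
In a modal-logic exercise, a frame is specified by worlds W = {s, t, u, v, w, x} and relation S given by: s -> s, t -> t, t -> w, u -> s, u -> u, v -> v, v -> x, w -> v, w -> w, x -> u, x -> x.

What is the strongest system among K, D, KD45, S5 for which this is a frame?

Serial (axiom D): yes — every world has a successor (e.g. s S s).
Euclidean (axiom 5): no — t S w and t S t, but not w S t.
Transitive (axiom 4): no — t S w and w S v, but not t S v.
Reflexive (axiom T): yes — every world is S-related to itself.
So F validates K, D; KD45 would additionally require S to be Euclidean and transitive. The strongest is D.

D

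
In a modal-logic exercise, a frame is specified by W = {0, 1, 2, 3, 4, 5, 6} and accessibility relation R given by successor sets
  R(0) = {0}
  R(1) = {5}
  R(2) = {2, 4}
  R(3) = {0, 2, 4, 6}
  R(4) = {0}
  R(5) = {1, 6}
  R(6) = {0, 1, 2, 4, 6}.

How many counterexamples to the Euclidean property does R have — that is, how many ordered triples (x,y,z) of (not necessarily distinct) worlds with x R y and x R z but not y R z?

Enumerating: (1,5,5), (2,4,2), (2,4,4), (3,0,2), (3,0,4), (3,0,6), (3,2,0), (3,2,6), (3,4,2), (3,4,4), (3,4,6), (5,1,1), … and 17 more.
Total: 29.

29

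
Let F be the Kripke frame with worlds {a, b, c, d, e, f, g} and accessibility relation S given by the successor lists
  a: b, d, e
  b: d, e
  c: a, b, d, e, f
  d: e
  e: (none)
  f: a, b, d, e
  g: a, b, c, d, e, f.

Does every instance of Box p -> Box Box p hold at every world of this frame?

Yes

Axiom 4 corresponds to the accessibility relation being transitive.
Transitive: yes — every two-step S-path is closed by a direct edge.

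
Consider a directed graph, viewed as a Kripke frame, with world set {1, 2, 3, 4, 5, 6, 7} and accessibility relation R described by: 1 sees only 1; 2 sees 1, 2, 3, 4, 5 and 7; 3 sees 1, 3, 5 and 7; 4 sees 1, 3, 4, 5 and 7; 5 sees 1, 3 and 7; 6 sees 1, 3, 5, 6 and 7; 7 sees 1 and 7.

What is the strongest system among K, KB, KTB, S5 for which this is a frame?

Symmetric (axiom B): no — 2 R 1 but not 1 R 2.
Reflexive (axiom T): no — 5 is not related to itself.
Euclidean (axiom 5): no — 2 R 1 and 2 R 3, but not 1 R 3.
So F validates K; KB would additionally require R to be symmetric. The strongest is K.

K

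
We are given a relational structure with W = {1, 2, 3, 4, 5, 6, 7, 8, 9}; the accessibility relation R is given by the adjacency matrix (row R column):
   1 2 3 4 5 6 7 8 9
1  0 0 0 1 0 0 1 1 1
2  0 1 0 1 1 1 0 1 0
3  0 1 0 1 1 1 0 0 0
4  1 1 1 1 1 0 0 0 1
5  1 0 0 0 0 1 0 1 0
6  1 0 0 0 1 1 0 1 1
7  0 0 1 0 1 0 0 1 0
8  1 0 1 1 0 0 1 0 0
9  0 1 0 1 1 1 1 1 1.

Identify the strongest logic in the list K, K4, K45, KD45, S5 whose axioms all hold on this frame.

K

Transitive (axiom 4): no — 1 R 4 and 4 R 2, but not 1 R 2.
Euclidean (axiom 5): no — 1 R 4 and 1 R 7, but not 4 R 7.
Serial (axiom D): yes — every world has a successor (e.g. 1 R 4).
Reflexive (axiom T): no — 1 is not related to itself.
So F validates K; K4 would additionally require R to be transitive. The strongest is K.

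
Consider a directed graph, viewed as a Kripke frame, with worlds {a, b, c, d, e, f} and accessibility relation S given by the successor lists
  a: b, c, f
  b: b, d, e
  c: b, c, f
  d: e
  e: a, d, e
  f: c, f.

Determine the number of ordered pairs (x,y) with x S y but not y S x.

Enumerating: (a,b), (a,c), (a,f), (b,d), (b,e), (c,b), (e,a).

7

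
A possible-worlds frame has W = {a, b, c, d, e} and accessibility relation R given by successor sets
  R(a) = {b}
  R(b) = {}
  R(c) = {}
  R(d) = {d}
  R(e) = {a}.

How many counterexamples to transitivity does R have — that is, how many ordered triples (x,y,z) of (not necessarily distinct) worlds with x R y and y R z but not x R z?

1

Enumerating: (e,a,b).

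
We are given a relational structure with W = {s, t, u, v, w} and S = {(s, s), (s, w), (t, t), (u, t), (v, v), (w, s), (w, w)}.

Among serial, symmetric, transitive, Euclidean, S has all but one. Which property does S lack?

Serial: yes — every world has a successor (e.g. s S s).
Symmetric: no — u S t but not t S u.
Transitive: yes — every two-step S-path is closed by a direct edge.
Euclidean: yes — any two successors of a common world are S-related.
Only symmetric fails.

symmetric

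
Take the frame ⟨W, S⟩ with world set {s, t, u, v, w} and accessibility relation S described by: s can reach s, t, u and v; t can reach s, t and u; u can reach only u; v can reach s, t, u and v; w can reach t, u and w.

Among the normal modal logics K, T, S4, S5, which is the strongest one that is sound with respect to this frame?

Reflexive (axiom T): yes — every world is S-related to itself.
Transitive (axiom 4): no — t S s and s S v, but not t S v.
Euclidean (axiom 5): no — s S t and s S v, but not t S v.
So F validates K, T; S4 would additionally require S to be transitive. The strongest is T.

T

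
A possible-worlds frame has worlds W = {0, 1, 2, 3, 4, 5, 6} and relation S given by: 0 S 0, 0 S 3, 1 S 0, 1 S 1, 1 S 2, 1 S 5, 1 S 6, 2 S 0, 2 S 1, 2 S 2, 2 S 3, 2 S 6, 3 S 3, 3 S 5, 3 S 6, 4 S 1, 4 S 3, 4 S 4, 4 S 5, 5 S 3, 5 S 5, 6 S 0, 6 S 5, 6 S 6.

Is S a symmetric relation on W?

No

Symmetric: no — 0 S 3 but not 3 S 0.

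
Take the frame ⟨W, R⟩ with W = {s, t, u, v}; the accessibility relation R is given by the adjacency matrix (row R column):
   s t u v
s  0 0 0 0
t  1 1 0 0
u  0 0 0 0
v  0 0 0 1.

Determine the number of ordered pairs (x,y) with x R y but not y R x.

Enumerating: (t,s).

1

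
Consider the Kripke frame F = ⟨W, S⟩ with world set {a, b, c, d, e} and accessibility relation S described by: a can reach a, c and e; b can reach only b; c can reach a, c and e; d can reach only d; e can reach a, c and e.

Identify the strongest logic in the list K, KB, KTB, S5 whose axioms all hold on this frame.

Symmetric (axiom B): yes — every pair in S has its reverse in S.
Reflexive (axiom T): yes — every world is S-related to itself.
Euclidean (axiom 5): yes — any two successors of a common world are S-related.
So F validates K, KB, KTB, S5. The strongest is S5.

S5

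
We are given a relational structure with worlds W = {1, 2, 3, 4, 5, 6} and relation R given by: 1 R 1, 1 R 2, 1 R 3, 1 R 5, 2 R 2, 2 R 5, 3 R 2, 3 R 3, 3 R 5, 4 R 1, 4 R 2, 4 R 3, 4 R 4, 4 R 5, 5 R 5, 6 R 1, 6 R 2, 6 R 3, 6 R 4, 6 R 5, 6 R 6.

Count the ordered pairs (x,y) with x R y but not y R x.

Enumerating: (1,2), (1,3), (1,5), (2,5), (3,2), (3,5), (4,1), (4,2), (4,3), (4,5), (6,1), (6,2), (6,3), (6,4), (6,5).

15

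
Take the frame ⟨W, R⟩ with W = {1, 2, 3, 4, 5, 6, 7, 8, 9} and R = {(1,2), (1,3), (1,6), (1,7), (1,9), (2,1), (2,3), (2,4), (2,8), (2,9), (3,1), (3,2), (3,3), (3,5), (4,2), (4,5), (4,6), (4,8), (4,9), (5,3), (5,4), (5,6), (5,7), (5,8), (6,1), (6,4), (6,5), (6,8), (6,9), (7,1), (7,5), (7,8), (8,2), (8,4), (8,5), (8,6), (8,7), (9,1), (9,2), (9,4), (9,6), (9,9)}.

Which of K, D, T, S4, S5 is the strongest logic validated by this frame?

Serial (axiom D): yes — every world has a successor (e.g. 1 R 2).
Reflexive (axiom T): no — 1 is not related to itself.
Transitive (axiom 4): no — 1 R 2 and 2 R 4, but not 1 R 4.
Euclidean (axiom 5): no — 1 R 2 and 1 R 6, but not 2 R 6.
So F validates K, D; T would additionally require R to be reflexive. The strongest is D.

D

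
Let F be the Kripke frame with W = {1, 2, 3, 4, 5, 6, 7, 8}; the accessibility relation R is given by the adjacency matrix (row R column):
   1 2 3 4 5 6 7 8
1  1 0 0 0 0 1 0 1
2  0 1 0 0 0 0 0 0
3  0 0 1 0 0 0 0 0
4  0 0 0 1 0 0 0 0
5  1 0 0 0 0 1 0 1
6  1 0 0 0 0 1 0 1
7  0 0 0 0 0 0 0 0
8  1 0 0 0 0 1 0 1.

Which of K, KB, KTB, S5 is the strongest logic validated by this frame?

K

Symmetric (axiom B): no — 5 R 1 but not 1 R 5.
Reflexive (axiom T): no — 5 is not related to itself.
Euclidean (axiom 5): yes — any two successors of a common world are R-related.
So F validates K; KB would additionally require R to be symmetric. The strongest is K.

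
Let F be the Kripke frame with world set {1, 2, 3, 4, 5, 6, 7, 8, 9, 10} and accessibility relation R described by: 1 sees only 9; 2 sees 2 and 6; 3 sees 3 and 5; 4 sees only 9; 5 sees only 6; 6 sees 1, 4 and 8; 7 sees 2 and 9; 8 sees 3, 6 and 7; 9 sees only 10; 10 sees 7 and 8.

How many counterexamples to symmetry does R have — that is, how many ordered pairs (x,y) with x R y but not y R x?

14

Enumerating: (1,9), (10,7), (10,8), (2,6), (3,5), (4,9), (5,6), (6,1), (6,4), (7,2), (7,9), (8,3), (8,7), (9,10).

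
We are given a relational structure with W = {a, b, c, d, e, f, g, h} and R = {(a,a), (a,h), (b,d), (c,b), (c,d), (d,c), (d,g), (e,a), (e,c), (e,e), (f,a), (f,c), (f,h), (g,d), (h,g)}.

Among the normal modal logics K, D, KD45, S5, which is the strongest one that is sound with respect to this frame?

D

Serial (axiom D): yes — every world has a successor (e.g. a R a).
Euclidean (axiom 5): no — c R d and c R b, but not d R b.
Transitive (axiom 4): no — a R h and h R g, but not a R g.
Reflexive (axiom T): no — b is not related to itself.
So F validates K, D; KD45 would additionally require R to be Euclidean and transitive. The strongest is D.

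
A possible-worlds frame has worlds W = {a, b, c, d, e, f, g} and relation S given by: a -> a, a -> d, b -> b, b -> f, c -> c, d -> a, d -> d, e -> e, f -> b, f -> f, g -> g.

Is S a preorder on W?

Yes

Reflexive: yes — every world is S-related to itself.
Transitive: yes — every two-step S-path is closed by a direct edge.
So S is a preorder.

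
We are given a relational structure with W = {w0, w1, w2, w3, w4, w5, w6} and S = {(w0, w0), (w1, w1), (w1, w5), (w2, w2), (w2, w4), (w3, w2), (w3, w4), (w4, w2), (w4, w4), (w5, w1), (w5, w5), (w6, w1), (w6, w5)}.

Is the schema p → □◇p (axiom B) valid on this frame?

Axiom B corresponds to the accessibility relation being symmetric.
Symmetric: no — w3 S w2 but not w2 S w3.

No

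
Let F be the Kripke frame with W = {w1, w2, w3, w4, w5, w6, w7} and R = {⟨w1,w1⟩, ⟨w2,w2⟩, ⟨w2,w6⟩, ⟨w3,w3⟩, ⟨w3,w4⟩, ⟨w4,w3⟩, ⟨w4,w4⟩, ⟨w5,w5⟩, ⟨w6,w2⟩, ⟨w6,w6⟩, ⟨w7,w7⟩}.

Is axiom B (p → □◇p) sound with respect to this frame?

Yes

By correspondence theory, B is valid on a frame iff R is symmetric.
Symmetric: yes — every pair in R has its reverse in R.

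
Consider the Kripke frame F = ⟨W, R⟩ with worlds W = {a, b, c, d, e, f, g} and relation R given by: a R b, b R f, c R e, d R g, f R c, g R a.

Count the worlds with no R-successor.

1

Enumerating: e.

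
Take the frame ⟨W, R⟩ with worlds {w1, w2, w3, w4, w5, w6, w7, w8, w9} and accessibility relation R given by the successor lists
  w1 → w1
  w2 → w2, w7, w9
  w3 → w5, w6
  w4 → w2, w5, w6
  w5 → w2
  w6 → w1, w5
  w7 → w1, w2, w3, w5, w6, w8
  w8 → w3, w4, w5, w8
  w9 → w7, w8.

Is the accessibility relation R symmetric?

No

Symmetric: no — w2 R w9 but not w9 R w2.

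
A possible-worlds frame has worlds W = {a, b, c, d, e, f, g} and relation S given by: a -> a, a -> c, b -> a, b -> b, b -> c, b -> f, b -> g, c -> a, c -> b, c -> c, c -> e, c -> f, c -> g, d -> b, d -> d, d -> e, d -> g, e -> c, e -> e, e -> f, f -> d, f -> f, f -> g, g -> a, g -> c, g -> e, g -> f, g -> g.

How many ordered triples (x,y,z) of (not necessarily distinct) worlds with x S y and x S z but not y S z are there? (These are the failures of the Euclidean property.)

Enumerating: (b,a,b), (b,a,f), (b,a,g), (b,f,a), (b,f,b), (b,f,c), (b,g,b), (c,a,b), (c,a,e), (c,a,f), (c,a,g), (c,b,e), … and 27 more.
Total: 39.

39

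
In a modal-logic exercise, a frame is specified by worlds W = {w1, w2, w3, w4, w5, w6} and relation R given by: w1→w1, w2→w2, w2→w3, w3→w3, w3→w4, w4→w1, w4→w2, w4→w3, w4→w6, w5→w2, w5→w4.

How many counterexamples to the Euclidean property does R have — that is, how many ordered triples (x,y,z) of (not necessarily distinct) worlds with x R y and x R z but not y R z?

16

Enumerating: (w2,w3,w2), (w3,w4,w4), (w4,w1,w2), (w4,w1,w3), (w4,w1,w6), (w4,w2,w1), (w4,w2,w6), (w4,w3,w1), (w4,w3,w2), (w4,w3,w6), (w4,w6,w1), (w4,w6,w2), (w4,w6,w3), (w4,w6,w6), (w5,w2,w4), (w5,w4,w4).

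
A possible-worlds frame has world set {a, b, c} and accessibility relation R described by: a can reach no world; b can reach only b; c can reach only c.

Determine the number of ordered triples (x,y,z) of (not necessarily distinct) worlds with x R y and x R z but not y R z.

R is Euclidean; there are no such tuples.

0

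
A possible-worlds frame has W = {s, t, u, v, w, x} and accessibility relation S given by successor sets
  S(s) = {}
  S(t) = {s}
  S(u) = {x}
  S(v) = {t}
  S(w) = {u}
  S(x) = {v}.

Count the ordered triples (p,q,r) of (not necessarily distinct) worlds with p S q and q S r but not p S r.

Enumerating: (u,x,v), (v,t,s), (w,u,x), (x,v,t).

4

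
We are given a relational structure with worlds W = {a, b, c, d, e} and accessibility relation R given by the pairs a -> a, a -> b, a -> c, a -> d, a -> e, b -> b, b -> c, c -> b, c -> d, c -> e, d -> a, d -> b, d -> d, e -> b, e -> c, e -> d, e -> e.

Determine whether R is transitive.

Transitive: no — b R c and c R d, but not b R d.

No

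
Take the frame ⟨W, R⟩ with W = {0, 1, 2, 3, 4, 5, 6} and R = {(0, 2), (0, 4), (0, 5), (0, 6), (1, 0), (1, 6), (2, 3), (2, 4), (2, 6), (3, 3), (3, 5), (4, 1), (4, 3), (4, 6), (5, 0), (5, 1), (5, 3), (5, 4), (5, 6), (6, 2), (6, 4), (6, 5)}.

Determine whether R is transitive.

No

Transitive: no — 0 R 2 and 2 R 3, but not 0 R 3.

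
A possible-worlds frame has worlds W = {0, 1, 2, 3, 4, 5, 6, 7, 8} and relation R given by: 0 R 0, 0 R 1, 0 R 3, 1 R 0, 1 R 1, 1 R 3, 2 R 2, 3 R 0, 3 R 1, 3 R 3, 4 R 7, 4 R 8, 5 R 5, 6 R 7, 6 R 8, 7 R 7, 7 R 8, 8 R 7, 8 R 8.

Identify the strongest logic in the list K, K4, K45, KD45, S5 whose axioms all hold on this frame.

KD45

Transitive (axiom 4): yes — every two-step R-path is closed by a direct edge.
Euclidean (axiom 5): yes — any two successors of a common world are R-related.
Serial (axiom D): yes — every world has a successor (e.g. 0 R 0).
Reflexive (axiom T): no — 4 is not related to itself.
So F validates K, K4, K45, KD45; S5 would additionally require R to be reflexive. The strongest is KD45.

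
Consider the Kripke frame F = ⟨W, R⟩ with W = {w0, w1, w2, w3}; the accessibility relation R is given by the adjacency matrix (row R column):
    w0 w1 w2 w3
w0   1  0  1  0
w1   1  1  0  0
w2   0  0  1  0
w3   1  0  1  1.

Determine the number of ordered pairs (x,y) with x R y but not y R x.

Enumerating: (w0,w2), (w1,w0), (w3,w0), (w3,w2).

4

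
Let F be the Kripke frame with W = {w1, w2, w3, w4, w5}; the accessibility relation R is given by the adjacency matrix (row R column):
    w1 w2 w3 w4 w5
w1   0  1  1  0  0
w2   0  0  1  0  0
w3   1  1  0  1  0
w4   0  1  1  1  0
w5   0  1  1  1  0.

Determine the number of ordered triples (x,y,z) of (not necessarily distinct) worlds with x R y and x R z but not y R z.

Enumerating: (w1,w2,w2), (w1,w3,w3), (w2,w3,w3), (w3,w1,w1), (w3,w1,w4), (w3,w2,w1), (w3,w2,w2), (w3,w2,w4), (w3,w4,w1), (w4,w2,w2), (w4,w2,w4), (w4,w3,w3), (w5,w2,w2), (w5,w2,w4), (w5,w3,w3).

15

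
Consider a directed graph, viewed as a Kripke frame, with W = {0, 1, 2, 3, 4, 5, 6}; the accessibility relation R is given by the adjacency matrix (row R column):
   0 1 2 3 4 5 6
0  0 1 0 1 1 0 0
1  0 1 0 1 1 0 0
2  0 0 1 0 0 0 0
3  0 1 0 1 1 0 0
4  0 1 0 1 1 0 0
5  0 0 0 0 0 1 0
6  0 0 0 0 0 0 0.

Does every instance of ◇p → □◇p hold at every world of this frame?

Yes

By correspondence theory, 5 is valid on a frame iff R is Euclidean.
Euclidean: yes — any two successors of a common world are R-related.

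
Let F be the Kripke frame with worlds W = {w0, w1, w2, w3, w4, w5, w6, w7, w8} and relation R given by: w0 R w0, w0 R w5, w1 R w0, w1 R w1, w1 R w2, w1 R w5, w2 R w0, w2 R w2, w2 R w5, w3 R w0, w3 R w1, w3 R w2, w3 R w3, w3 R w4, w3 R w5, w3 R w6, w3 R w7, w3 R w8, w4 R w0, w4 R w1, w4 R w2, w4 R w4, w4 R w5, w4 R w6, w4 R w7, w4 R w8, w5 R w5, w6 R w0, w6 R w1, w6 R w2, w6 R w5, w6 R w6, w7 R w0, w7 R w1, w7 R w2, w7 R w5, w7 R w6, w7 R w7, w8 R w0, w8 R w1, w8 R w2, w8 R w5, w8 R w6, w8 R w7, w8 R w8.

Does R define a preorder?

Reflexive: yes — every world is R-related to itself.
Transitive: yes — every two-step R-path is closed by a direct edge.
So R is a preorder.

Yes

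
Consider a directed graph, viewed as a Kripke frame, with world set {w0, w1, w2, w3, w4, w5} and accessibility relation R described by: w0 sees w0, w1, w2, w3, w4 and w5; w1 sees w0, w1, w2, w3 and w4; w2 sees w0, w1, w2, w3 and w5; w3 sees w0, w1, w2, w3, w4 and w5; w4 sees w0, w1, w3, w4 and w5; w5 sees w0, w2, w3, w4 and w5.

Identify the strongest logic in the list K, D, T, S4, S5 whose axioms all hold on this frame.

Serial (axiom D): yes — every world has a successor (e.g. w0 R w0).
Reflexive (axiom T): yes — every world is R-related to itself.
Transitive (axiom 4): no — w1 R w0 and w0 R w5, but not w1 R w5.
Euclidean (axiom 5): no — w0 R w1 and w0 R w5, but not w1 R w5.
So F validates K, D, T; S4 would additionally require R to be transitive. The strongest is T.

T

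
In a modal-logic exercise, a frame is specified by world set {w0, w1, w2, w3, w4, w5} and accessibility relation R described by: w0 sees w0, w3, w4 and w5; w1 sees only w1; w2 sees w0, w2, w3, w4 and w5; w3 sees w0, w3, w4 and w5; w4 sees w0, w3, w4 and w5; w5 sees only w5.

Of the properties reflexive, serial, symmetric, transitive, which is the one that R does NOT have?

symmetric

Reflexive: yes — every world is R-related to itself.
Serial: yes — every world has a successor (e.g. w0 R w0).
Symmetric: no — w0 R w5 but not w5 R w0.
Transitive: yes — every two-step R-path is closed by a direct edge.
Only symmetric fails.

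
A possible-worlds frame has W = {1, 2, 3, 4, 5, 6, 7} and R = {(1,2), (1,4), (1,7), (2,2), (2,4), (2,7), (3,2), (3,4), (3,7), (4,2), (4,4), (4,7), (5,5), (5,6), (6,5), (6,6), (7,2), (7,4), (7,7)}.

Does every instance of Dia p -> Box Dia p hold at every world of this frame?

Yes

By correspondence theory, 5 is valid on a frame iff R is Euclidean.
Euclidean: yes — any two successors of a common world are R-related.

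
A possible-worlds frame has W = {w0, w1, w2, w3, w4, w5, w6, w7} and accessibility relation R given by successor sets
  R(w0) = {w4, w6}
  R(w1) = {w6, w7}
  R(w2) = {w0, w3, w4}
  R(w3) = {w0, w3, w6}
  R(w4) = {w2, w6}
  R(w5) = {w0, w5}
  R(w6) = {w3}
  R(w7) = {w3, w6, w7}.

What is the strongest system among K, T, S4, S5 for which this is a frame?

K

Reflexive (axiom T): no — w0 is not related to itself.
Transitive (axiom 4): no — w0 R w4 and w4 R w2, but not w0 R w2.
Euclidean (axiom 5): no — w0 R w6 and w0 R w4, but not w6 R w4.
So F validates K; T would additionally require R to be reflexive. The strongest is K.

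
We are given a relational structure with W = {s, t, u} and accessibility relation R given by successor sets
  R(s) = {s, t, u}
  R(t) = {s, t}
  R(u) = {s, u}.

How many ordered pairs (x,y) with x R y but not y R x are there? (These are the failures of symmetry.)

0

R is symmetric; there are no such tuples.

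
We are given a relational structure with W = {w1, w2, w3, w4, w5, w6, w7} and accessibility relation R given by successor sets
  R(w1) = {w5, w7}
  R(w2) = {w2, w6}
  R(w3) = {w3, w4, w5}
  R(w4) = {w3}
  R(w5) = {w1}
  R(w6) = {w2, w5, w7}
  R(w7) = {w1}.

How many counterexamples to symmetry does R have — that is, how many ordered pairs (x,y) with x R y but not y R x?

3

Enumerating: (w3,w5), (w6,w5), (w6,w7).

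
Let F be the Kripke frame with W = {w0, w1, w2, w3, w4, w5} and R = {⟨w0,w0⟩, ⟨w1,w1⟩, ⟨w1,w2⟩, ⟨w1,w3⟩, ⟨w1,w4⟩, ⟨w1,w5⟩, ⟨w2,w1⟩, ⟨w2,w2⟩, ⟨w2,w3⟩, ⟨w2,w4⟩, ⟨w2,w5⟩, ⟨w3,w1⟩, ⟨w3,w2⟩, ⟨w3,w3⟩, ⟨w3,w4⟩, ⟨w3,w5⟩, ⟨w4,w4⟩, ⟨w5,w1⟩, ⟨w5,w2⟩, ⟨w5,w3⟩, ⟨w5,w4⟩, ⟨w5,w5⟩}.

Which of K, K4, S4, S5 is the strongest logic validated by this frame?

Transitive (axiom 4): yes — every two-step R-path is closed by a direct edge.
Reflexive (axiom T): yes — every world is R-related to itself.
Euclidean (axiom 5): no — w1 R w4 and w1 R w2, but not w4 R w2.
So F validates K, K4, S4; S5 would additionally require R to be Euclidean. The strongest is S4.

S4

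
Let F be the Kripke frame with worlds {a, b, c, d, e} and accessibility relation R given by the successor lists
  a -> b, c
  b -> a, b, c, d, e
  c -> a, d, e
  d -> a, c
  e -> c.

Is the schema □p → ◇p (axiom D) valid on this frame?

Yes

Axiom D corresponds to the accessibility relation being serial.
Serial: yes — every world has a successor (e.g. a R b).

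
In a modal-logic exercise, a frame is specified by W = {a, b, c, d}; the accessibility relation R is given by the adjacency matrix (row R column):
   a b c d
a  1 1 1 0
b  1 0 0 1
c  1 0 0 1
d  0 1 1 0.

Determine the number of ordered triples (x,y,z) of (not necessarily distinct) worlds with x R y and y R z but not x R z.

Enumerating: (a,b,d), (a,c,d), (b,a,b), (b,a,c), (b,d,b), (b,d,c), (c,a,b), (c,a,c), (c,d,b), (c,d,c), (d,b,a), (d,b,d), (d,c,a), (d,c,d).

14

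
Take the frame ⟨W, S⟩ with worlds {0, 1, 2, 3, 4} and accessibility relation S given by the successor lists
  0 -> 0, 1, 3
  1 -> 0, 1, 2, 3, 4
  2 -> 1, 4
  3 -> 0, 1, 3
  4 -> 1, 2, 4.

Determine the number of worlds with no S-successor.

0

S is serial; there are no such worlds.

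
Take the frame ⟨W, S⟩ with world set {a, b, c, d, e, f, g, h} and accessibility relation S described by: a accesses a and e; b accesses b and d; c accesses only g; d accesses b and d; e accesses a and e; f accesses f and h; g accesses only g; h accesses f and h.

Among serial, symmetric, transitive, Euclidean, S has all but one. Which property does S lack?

symmetric

Serial: yes — every world has a successor (e.g. a S a).
Symmetric: no — c S g but not g S c.
Transitive: yes — every two-step S-path is closed by a direct edge.
Euclidean: yes — any two successors of a common world are S-related.
Only symmetric fails.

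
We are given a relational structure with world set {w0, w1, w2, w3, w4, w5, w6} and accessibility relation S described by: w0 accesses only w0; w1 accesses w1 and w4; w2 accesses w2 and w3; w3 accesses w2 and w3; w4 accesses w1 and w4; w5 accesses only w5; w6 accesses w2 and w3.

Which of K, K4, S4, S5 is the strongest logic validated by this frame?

Transitive (axiom 4): yes — every two-step S-path is closed by a direct edge.
Reflexive (axiom T): no — w6 is not related to itself.
Euclidean (axiom 5): yes — any two successors of a common world are S-related.
So F validates K, K4; S4 would additionally require S to be reflexive. The strongest is K4.

K4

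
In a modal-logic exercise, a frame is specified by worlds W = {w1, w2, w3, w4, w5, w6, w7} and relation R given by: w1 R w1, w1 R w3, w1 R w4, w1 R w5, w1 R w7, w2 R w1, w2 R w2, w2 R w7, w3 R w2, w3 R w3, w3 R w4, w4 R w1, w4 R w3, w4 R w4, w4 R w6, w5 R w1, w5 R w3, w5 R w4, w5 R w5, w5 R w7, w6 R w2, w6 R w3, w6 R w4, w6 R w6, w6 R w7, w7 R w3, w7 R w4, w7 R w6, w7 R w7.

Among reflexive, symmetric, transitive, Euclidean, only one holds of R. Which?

Reflexive: yes — every world is R-related to itself.
Symmetric: no — w1 R w3 but not w3 R w1.
Transitive: no — w1 R w3 and w3 R w2, but not w1 R w2.
Euclidean: no — w1 R w3 and w1 R w5, but not w3 R w5.
Only reflexive holds.

reflexive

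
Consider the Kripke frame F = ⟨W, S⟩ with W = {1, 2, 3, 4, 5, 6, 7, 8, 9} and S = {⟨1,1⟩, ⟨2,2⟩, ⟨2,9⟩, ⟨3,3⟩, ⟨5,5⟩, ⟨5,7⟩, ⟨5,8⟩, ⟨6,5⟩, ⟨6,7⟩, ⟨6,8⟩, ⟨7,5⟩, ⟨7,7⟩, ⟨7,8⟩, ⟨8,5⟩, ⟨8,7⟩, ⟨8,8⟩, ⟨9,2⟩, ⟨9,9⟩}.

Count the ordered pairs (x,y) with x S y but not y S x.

Enumerating: (6,5), (6,7), (6,8).

3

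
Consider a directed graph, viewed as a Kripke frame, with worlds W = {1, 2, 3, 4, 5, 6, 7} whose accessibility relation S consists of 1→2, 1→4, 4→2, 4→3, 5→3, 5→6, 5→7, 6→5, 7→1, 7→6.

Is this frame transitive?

Transitive: no — 1 S 4 and 4 S 3, but not 1 S 3.

No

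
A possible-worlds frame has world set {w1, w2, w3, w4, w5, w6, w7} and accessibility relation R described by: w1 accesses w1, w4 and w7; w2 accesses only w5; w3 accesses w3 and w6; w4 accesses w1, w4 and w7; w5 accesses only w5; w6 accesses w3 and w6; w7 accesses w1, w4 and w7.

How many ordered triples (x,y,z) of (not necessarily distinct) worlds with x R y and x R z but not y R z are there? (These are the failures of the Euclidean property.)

R is Euclidean; there are no such tuples.

0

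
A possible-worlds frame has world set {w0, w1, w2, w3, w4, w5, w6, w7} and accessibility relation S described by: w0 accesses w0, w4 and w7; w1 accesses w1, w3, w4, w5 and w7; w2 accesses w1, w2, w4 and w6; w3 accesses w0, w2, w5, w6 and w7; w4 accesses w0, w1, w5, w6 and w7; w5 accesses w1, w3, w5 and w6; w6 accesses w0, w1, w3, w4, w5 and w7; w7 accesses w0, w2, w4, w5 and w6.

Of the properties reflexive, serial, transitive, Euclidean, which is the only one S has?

serial

Reflexive: no — w3 is not related to itself.
Serial: yes — every world has a successor (e.g. w0 S w0).
Transitive: no — w0 S w4 and w4 S w1, but not w0 S w1.
Euclidean: no — w1 S w3 and w1 S w4, but not w3 S w4.
Only serial holds.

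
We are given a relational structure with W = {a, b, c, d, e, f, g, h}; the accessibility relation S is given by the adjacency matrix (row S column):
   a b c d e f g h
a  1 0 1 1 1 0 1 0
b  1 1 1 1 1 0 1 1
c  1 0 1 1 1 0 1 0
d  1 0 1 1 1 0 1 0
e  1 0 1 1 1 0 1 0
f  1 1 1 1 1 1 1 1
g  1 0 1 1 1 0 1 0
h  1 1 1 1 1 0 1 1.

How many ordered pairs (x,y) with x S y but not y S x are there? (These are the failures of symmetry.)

17

Enumerating: (b,a), (b,c), (b,d), (b,e), (b,g), (f,a), (f,b), (f,c), (f,d), (f,e), (f,g), (f,h), (h,a), (h,c), (h,d), (h,e), (h,g).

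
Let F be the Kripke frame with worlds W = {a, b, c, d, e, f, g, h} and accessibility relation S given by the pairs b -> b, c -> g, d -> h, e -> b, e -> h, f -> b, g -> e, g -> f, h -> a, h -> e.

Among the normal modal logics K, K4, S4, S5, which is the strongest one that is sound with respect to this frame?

Transitive (axiom 4): no — c S g and g S e, but not c S e.
Reflexive (axiom T): no — a is not related to itself.
Euclidean (axiom 5): no — e S b and e S h, but not b S h.
So F validates K; K4 would additionally require S to be transitive. The strongest is K.

K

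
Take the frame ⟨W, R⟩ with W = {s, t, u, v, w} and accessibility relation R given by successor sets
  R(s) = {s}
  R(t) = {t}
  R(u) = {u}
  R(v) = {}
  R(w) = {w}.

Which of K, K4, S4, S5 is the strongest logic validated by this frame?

Transitive (axiom 4): yes — every two-step R-path is closed by a direct edge.
Reflexive (axiom T): no — v is not related to itself.
Euclidean (axiom 5): yes — any two successors of a common world are R-related.
So F validates K, K4; S4 would additionally require R to be reflexive. The strongest is K4.

K4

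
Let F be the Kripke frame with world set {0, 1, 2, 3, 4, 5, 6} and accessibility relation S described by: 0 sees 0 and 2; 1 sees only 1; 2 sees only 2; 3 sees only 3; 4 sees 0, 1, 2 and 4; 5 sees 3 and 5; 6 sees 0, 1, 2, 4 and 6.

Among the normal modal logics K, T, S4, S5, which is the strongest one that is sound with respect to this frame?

Reflexive (axiom T): yes — every world is S-related to itself.
Transitive (axiom 4): yes — every two-step S-path is closed by a direct edge.
Euclidean (axiom 5): no — 4 S 0 and 4 S 1, but not 0 S 1.
So F validates K, T, S4; S5 would additionally require S to be Euclidean. The strongest is S4.

S4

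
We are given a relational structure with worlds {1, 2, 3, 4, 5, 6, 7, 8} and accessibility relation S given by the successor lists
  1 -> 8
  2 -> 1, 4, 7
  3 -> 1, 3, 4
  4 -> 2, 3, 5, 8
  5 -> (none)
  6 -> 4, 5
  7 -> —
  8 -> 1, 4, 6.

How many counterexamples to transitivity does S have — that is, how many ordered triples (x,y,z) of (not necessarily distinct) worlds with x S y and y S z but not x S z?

Enumerating: (1,8,1), (1,8,4), (1,8,6), (2,1,8), (2,4,2), (2,4,3), (2,4,5), (2,4,8), (3,1,8), (3,4,2), (3,4,5), (3,4,8), … and 17 more.
Total: 29.

29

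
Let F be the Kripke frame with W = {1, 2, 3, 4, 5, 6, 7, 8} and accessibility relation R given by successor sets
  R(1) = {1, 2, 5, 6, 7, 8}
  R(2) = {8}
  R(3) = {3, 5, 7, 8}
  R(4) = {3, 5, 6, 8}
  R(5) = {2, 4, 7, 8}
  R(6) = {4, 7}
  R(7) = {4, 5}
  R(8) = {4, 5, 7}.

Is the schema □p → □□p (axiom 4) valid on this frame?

By correspondence theory, 4 is valid on a frame iff R is transitive.
Transitive: no — 1 R 5 and 5 R 4, but not 1 R 4.

No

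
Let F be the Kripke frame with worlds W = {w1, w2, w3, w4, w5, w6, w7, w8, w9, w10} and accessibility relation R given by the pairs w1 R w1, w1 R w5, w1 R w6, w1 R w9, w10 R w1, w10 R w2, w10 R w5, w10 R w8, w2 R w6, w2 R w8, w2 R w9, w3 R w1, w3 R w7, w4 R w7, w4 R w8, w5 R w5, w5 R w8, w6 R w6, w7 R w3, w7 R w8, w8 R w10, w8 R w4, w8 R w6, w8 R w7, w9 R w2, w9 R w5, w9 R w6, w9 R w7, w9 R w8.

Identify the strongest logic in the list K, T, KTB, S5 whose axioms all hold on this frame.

Reflexive (axiom T): no — w2 is not related to itself.
Symmetric (axiom B): no — w1 R w5 but not w5 R w1.
Euclidean (axiom 5): no — w1 R w5 and w1 R w6, but not w5 R w6.
So F validates K; T would additionally require R to be reflexive. The strongest is K.

K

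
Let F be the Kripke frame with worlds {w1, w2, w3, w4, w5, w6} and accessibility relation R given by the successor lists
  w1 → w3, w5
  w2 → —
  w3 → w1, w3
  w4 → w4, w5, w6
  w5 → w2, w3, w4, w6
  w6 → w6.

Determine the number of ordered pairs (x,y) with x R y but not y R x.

5

Enumerating: (w1,w5), (w4,w6), (w5,w2), (w5,w3), (w5,w6).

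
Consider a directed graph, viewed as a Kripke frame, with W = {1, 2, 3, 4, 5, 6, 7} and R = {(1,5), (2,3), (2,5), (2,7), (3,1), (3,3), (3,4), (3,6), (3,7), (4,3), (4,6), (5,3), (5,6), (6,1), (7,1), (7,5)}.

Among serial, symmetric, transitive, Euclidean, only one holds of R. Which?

Serial: yes — every world has a successor (e.g. 1 R 5).
Symmetric: no — 1 R 5 but not 5 R 1.
Transitive: no — 1 R 5 and 5 R 3, but not 1 R 3.
Euclidean: no — 2 R 3 and 2 R 5, but not 3 R 5.
Only serial holds.

serial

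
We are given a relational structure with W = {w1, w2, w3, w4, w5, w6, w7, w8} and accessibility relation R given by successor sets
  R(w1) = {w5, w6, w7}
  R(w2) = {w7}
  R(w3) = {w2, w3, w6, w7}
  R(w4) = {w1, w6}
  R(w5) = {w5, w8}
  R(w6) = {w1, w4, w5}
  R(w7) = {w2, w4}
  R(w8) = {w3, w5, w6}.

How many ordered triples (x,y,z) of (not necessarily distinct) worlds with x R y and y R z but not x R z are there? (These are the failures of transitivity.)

Enumerating: (w1,w5,w8), (w1,w6,w1), (w1,w6,w4), (w1,w7,w2), (w1,w7,w4), (w2,w7,w2), (w2,w7,w4), (w3,w6,w1), (w3,w6,w4), (w3,w6,w5), (w3,w7,w4), (w4,w1,w5), … and 17 more.
Total: 29.

29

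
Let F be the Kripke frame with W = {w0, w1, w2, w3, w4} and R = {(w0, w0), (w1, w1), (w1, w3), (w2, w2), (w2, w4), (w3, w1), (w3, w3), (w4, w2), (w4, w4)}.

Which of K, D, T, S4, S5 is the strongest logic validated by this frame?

Serial (axiom D): yes — every world has a successor (e.g. w0 R w0).
Reflexive (axiom T): yes — every world is R-related to itself.
Transitive (axiom 4): yes — every two-step R-path is closed by a direct edge.
Euclidean (axiom 5): yes — any two successors of a common world are R-related.
So F validates K, D, T, S4, S5. The strongest is S5.

S5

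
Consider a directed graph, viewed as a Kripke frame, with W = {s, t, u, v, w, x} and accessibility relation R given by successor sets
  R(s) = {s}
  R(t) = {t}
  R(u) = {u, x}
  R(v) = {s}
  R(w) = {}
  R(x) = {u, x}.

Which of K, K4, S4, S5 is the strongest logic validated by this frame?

Transitive (axiom 4): yes — every two-step R-path is closed by a direct edge.
Reflexive (axiom T): no — v is not related to itself.
Euclidean (axiom 5): yes — any two successors of a common world are R-related.
So F validates K, K4; S4 would additionally require R to be reflexive. The strongest is K4.

K4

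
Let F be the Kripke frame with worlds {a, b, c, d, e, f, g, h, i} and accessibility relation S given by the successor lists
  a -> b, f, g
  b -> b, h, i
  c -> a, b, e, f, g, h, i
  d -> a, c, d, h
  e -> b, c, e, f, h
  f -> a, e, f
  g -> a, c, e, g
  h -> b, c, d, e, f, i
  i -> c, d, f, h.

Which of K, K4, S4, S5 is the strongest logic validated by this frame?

K

Transitive (axiom 4): no — a S b and b S h, but not a S h.
Reflexive (axiom T): no — a is not related to itself.
Euclidean (axiom 5): no — a S b and a S f, but not b S f.
So F validates K; K4 would additionally require S to be transitive. The strongest is K.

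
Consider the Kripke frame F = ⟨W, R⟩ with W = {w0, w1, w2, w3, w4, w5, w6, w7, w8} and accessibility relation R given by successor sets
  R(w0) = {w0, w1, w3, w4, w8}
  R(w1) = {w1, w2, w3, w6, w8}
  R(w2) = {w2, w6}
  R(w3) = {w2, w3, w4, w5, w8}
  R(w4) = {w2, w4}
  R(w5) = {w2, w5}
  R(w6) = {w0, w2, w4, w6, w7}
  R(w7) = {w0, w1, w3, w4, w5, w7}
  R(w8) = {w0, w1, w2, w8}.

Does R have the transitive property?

Transitive: no — w0 R w1 and w1 R w2, but not w0 R w2.

No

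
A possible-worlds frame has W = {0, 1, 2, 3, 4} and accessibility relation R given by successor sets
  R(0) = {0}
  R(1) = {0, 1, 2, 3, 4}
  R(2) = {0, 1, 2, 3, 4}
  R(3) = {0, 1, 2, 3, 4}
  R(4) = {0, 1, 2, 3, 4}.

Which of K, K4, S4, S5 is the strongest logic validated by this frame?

S4

Transitive (axiom 4): yes — every two-step R-path is closed by a direct edge.
Reflexive (axiom T): yes — every world is R-related to itself.
Euclidean (axiom 5): no — 1 R 0 and 1 R 2, but not 0 R 2.
So F validates K, K4, S4; S5 would additionally require R to be Euclidean. The strongest is S4.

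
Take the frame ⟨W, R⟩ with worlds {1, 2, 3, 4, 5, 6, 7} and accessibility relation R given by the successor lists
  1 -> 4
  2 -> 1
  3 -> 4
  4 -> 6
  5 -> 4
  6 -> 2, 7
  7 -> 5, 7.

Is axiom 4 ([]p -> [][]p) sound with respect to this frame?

No

Axiom 4 corresponds to the accessibility relation being transitive.
Transitive: no — 1 R 4 and 4 R 6, but not 1 R 6.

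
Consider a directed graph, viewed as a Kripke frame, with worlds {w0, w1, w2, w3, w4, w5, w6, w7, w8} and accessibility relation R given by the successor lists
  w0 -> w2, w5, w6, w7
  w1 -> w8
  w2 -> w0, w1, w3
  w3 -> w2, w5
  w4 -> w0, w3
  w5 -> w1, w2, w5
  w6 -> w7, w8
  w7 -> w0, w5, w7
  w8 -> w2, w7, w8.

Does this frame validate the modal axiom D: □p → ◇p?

Yes

The schema D characterises exactly the serial frames.
Serial: yes — every world has a successor (e.g. w0 R w2).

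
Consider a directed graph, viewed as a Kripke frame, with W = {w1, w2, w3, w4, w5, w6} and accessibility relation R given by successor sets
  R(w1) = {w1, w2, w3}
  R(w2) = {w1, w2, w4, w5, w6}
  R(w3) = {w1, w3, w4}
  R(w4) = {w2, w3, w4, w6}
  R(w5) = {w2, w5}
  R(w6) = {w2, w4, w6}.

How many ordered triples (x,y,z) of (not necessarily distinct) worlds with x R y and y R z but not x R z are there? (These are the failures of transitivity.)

Enumerating: (w1,w2,w4), (w1,w2,w5), (w1,w2,w6), (w1,w3,w4), (w2,w1,w3), (w2,w4,w3), (w3,w1,w2), (w3,w4,w2), (w3,w4,w6), (w4,w2,w1), (w4,w2,w5), (w4,w3,w1), (w5,w2,w1), (w5,w2,w4), (w5,w2,w6), (w6,w2,w1), (w6,w2,w5), (w6,w4,w3).

18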